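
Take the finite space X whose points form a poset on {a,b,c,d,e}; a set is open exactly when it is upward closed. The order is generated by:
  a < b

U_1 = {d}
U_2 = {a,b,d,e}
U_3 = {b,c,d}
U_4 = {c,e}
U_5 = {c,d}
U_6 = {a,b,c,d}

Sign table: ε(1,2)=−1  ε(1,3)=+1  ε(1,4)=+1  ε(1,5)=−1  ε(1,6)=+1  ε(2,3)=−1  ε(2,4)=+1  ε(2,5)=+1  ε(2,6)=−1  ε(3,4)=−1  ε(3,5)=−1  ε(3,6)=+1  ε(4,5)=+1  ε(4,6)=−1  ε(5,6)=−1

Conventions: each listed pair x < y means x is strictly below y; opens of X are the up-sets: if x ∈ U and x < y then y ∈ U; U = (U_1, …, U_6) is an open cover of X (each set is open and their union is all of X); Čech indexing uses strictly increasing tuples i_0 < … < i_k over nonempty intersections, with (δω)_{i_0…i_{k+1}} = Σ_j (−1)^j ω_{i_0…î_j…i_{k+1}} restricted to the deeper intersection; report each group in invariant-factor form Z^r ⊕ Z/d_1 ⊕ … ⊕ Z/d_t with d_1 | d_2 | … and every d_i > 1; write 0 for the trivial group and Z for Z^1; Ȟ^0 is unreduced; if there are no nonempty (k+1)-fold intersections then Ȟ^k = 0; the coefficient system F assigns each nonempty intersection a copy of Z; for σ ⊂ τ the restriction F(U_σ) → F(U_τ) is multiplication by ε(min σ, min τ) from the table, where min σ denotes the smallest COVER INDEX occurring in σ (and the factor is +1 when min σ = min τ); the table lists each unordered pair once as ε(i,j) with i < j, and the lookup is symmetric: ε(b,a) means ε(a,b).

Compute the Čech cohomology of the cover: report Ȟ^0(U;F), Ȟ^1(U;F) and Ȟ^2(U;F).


Ȟ^0 = Z,  Ȟ^1 = Z,  Ȟ^2 = 0

cover nerve:
  U12={d} U13={d} U15={d} U16={d} U23={b,d} U24={e} U25={d} U26={a,b,d} U34={c} U35={c,d} U36={b,c,d} U45={c} U46={c} U56={c,d}
  U123={d} U125={d} U126={d} U135={d} U136={d} U156={d} U235={d} U236={b,d} U256={d} U345={c} U346={c} U356={c,d} U456={c}
  U1235={d} U1236={d} U1256={d} U1356={d} U2356={d} U3456={c}
  U12356={d}
C dims 6,14,13,6; δ0: rk 5, SNF 1^5; δ1: rk 8, SNF 1^8; δ2: rk 5, SNF 1^5
Ȟ^0: (6−5)−0=1 ⇒ Z
Ȟ^1: (14−8)−5=1 ⇒ Z
Ȟ^2: (13−5)−8=0 ⇒ 0


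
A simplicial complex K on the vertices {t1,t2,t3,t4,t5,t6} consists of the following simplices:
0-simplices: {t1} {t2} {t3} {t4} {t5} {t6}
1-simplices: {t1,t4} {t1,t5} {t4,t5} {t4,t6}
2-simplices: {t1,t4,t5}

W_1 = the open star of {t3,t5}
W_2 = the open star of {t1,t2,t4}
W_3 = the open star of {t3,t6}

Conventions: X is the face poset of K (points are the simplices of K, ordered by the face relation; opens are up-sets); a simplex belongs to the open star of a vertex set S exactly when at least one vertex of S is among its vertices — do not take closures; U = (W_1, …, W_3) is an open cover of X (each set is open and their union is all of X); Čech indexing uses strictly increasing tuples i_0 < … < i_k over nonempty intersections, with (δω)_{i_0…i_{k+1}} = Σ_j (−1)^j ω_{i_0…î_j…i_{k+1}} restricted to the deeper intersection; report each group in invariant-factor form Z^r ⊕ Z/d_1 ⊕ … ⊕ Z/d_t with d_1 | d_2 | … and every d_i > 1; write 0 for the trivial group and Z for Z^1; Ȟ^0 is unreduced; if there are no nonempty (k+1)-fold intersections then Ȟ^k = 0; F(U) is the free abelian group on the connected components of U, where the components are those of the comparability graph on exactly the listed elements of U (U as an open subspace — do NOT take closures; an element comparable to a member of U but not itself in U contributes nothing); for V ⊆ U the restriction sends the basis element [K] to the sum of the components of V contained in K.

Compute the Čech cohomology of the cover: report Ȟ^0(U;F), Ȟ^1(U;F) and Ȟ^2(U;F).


Ȟ^0 = Z^3, Ȟ^1 = 0, Ȟ^2 = 0

nonempty intersections:
  W1={{t3},{t5},{t1,t5},{t4,t5},{t1,t4,t5}} W2={{t1},{t2},{t4},{t1,t4},{t1,t5},{t4,t5},{t4,t6},{t1,t4,t5}} W3={{t3},{t6},{t4,t6}}
  W12={{t1,t5},{t4,t5},{t1,t4,t5}} W13={{t3}} W23={{t4,t6}}
components per intersection:
  W1: {{t3}} {{t5},{t1,t5},{t4,t5},{t1,t4,t5}}
  W2: {{t1},{t4},{t1,t4},{t1,t5},{t4,t5},{t4,t6},{t1,t4,t5}} {{t2}}
  W3: {{t3}} {{t6},{t4,t6}}
  W12: {{t1,t5},{t4,t5},{t1,t4,t5}}
  W13: {{t3}}
  W23: {{t4,t6}}
C dims 6,3; δ0: rk 3, SNF 1^3
Ȟ^0: (6−3)−0=3 ⇒ Z^3
Ȟ^1: (3−0)−3=0 ⇒ 0
Ȟ^2: (0−0)−0=0 ⇒ 0


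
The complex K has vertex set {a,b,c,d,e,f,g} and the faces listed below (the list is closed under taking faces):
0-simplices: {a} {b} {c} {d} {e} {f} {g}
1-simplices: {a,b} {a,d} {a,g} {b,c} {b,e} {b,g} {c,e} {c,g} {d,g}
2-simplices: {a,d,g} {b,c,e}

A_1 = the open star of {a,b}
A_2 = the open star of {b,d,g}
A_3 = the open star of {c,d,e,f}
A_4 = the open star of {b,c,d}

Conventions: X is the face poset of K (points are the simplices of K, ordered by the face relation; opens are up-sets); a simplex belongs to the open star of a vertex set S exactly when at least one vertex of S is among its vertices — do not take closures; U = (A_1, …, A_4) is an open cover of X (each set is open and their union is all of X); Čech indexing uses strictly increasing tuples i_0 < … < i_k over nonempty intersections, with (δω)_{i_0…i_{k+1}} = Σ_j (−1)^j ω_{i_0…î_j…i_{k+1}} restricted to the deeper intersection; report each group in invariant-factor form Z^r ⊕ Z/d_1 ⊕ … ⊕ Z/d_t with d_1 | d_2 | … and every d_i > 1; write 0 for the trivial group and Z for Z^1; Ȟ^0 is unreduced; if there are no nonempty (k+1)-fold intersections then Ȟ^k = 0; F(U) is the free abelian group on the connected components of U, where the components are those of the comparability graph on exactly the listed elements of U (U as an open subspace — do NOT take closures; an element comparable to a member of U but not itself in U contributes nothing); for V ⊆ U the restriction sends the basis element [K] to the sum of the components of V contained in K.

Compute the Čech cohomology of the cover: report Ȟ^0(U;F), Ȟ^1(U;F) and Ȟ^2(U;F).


nonempty overlaps:
  A1={{a},{b},{a,b},{a,d},{a,g},{b,c},{b,e},{b,g},{a,d,g},{b,c,e}} A2={{b},{d},{g},{a,b},{a,d},{a,g},{b,c},{b,e},{b,g},{c,g},{d,g},{a,d,g},{b,c,e}} A3={{c},{d},{e},{f},{a,d},{b,c},{b,e},{c,e},{c,g},{d,g},{a,d,g},{b,c,e}} A4={{b},{c},{d},{a,b},{a,d},{b,c},{b,e},{b,g},{c,e},{c,g},{d,g},{a,d,g},{b,c,e}}
  A12={{b},{a,b},{a,d},{a,g},{b,c},{b,e},{b,g},{a,d,g},{b,c,e}} A13={{a,d},{b,c},{b,e},{a,d,g},{b,c,e}} A14={{b},{a,b},{a,d},{b,c},{b,e},{b,g},{a,d,g},{b,c,e}} A23={{d},{a,d},{b,c},{b,e},{c,g},{d,g},{a,d,g},{b,c,e}} A24={{b},{d},{a,b},{a,d},{b,c},{b,e},{b,g},{c,g},{d,g},{a,d,g},{b,c,e}} A34={{c},{d},{a,d},{b,c},{b,e},{c,e},{c,g},{d,g},{a,d,g},{b,c,e}}
  A123={{a,d},{b,c},{b,e},{a,d,g},{b,c,e}} A124={{b},{a,b},{a,d},{b,c},{b,e},{b,g},{a,d,g},{b,c,e}} A134={{a,d},{b,c},{b,e},{a,d,g},{b,c,e}} A234={{d},{a,d},{b,c},{b,e},{c,g},{d,g},{a,d,g},{b,c,e}}
  A1234={{a,d},{b,c},{b,e},{a,d,g},{b,c,e}}
components per intersection:
  A1: {{a},{b},{a,b},{a,d},{a,g},{b,c},{b,e},{b,g},{a,d,g},{b,c,e}}
  A2: {{b},{d},{g},{a,b},{a,d},{a,g},{b,c},{b,e},{b,g},{c,g},{d,g},{a,d,g},{b,c,e}}
  A3: {{c},{e},{b,c},{b,e},{c,e},{c,g},{b,c,e}} {{d},{a,d},{d,g},{a,d,g}} {{f}}
  A4: {{b},{c},{a,b},{b,c},{b,e},{b,g},{c,e},{c,g},{b,c,e}} {{d},{a,d},{d,g},{a,d,g}}
  A12: {{b},{a,b},{b,c},{b,e},{b,g},{b,c,e}} {{a,d},{a,g},{a,d,g}}
  A13: {{a,d},{a,d,g}} {{b,c},{b,e},{b,c,e}}
  A14: {{b},{a,b},{b,c},{b,e},{b,g},{b,c,e}} {{a,d},{a,d,g}}
  A23: {{d},{a,d},{d,g},{a,d,g}} {{b,c},{b,e},{b,c,e}} {{c,g}}
  A24: {{b},{a,b},{b,c},{b,e},{b,g},{b,c,e}} {{d},{a,d},{d,g},{a,d,g}} {{c,g}}
  A34: {{c},{b,c},{b,e},{c,e},{c,g},{b,c,e}} {{d},{a,d},{d,g},{a,d,g}}
  A123: {{a,d},{a,d,g}} {{b,c},{b,e},{b,c,e}}
  A124: {{b},{a,b},{b,c},{b,e},{b,g},{b,c,e}} {{a,d},{a,d,g}}
  A134: {{a,d},{a,d,g}} {{b,c},{b,e},{b,c,e}}
  A234: {{d},{a,d},{d,g},{a,d,g}} {{b,c},{b,e},{b,c,e}} {{c,g}}
  A1234: {{a,d},{a,d,g}} {{b,c},{b,e},{b,c,e}}
C dims 7,14,9,2; δ0: rk 5, SNF 1^5; δ1: rk 7, SNF 1^7; δ2: rk 2, SNF 1^2
degree 0: 7−5−0 = 2 → Ȟ^0 ≅ Z^2
degree 1: 14−7−5 = 2 → Ȟ^1 ≅ Z^2
degree 2: 9−2−7 = 0 → Ȟ^2 ≅ 0

Ȟ^0 = Z^2,  Ȟ^1 = Z^2,  Ȟ^2 = 0


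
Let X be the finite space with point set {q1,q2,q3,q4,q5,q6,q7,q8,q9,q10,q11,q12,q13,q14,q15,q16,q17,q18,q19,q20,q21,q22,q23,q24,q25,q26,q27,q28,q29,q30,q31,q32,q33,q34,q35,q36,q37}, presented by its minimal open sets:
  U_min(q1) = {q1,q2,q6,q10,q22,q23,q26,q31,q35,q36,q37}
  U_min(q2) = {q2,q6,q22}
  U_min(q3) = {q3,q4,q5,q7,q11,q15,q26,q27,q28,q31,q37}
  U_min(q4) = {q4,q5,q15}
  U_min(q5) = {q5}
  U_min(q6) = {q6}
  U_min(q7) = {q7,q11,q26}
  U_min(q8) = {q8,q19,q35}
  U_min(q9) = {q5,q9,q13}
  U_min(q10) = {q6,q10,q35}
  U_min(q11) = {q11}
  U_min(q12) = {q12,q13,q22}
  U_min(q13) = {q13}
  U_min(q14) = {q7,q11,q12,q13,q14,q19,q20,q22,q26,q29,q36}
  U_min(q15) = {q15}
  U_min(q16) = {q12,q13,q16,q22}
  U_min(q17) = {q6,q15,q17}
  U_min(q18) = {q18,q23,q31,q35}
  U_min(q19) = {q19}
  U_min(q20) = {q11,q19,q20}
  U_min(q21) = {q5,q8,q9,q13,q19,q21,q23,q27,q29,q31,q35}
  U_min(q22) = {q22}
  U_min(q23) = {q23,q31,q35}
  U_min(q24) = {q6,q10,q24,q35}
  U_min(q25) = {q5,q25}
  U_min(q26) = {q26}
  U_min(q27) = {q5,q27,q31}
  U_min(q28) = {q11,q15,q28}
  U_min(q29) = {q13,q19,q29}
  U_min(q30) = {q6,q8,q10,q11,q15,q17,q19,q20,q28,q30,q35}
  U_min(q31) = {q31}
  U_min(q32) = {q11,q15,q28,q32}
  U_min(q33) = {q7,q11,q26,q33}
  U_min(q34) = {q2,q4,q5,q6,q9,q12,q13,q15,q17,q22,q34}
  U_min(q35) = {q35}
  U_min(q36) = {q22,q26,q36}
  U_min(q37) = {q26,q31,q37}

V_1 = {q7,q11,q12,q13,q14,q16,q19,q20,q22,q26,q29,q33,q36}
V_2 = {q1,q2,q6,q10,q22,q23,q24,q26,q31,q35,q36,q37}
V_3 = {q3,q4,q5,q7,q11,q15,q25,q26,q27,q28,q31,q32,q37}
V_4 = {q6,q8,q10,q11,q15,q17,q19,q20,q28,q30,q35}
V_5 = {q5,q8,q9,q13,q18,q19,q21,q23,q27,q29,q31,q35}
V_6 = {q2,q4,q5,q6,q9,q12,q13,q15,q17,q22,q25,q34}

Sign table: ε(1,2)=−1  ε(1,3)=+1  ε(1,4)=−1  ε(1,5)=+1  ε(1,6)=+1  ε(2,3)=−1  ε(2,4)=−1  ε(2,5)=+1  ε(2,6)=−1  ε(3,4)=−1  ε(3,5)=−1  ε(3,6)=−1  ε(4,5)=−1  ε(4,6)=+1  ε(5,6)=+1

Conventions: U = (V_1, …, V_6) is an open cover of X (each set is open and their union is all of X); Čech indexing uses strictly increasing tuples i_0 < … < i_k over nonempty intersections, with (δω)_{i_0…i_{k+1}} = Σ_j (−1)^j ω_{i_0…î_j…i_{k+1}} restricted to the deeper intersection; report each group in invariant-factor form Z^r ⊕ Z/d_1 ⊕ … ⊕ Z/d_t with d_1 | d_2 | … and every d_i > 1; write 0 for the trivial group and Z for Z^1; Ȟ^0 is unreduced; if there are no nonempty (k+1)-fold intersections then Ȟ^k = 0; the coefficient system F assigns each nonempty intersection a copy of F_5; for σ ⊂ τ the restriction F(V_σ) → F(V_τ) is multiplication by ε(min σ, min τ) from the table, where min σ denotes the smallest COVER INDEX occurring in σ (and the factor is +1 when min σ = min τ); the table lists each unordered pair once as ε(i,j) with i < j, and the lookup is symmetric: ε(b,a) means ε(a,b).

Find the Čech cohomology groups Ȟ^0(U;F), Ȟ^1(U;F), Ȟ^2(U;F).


Ȟ^0 ≅ 0, Ȟ^1 ≅ 0, Ȟ^2 ≅ Z/5

nonempty intersections:
  V12={q22,q26,q36} V13={q7,q11,q26} V14={q11,q19,q20} V15={q13,q19,q29} V16={q12,q13,q22} V23={q26,q31,q37} V24={q6,q10,q35} V25={q23,q31,q35} V26={q2,q6,q22} V34={q11,q15,q28} V35={q5,q27,q31} V36={q4,q5,q15,q25} V45={q8,q19,q35} V46={q6,q15,q17} V56={q5,q9,q13}
  V123={q26} V126={q22} V134={q11} V145={q19} V156={q13} V235={q31} V245={q35} V246={q6} V346={q15} V356={q5}
C dims 6,15,10; δ0: rk_F5 6; δ1: rk_F5 9
Ȟ^0: (6−6)−0=0 ⇒ 0
Ȟ^1: (15−9)−6=0 ⇒ 0
Ȟ^2: (10−0)−9=1 ⇒ Z/5


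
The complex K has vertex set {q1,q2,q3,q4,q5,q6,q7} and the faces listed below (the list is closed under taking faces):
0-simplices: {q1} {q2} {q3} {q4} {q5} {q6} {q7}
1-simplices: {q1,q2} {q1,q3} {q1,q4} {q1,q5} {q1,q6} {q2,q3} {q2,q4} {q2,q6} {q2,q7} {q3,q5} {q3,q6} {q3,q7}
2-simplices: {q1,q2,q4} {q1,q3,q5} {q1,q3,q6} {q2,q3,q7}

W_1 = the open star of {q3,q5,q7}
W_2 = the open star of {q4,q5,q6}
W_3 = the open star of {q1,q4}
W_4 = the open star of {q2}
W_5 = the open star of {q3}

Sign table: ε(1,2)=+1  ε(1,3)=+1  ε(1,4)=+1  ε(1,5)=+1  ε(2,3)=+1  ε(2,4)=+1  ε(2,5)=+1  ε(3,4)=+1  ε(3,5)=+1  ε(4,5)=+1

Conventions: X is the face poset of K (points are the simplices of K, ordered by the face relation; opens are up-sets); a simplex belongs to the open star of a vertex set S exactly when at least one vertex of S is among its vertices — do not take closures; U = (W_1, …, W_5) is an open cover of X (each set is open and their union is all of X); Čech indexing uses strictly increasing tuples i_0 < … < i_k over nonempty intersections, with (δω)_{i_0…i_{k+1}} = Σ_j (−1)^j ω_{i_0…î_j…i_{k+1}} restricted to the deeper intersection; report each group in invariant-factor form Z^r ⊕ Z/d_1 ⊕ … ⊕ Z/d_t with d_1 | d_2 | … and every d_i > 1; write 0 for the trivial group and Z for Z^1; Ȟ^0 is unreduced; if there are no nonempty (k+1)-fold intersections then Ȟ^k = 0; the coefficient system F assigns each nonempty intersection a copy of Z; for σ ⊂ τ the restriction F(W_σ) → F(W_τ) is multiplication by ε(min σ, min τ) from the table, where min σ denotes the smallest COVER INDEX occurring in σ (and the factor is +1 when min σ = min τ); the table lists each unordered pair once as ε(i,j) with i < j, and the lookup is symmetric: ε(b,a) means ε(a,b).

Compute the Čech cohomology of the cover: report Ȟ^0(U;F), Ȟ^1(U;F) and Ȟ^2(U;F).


Ȟ^0 ≅ Z; Ȟ^1 ≅ Z; Ȟ^2 ≅ 0

intersection data:
  W1={{q3},{q5},{q7},{q1,q3},{q1,q5},{q2,q3},{q2,q7},{q3,q5},{q3,q6},{q3,q7},{q1,q3,q5},{q1,q3,q6},{q2,q3,q7}} W2={{q4},{q5},{q6},{q1,q4},{q1,q5},{q1,q6},{q2,q4},{q2,q6},{q3,q5},{q3,q6},{q1,q2,q4},{q1,q3,q5},{q1,q3,q6}} W3={{q1},{q4},{q1,q2},{q1,q3},{q1,q4},{q1,q5},{q1,q6},{q2,q4},{q1,q2,q4},{q1,q3,q5},{q1,q3,q6}} W4={{q2},{q1,q2},{q2,q3},{q2,q4},{q2,q6},{q2,q7},{q1,q2,q4},{q2,q3,q7}} W5={{q3},{q1,q3},{q2,q3},{q3,q5},{q3,q6},{q3,q7},{q1,q3,q5},{q1,q3,q6},{q2,q3,q7}}
  W12={{q5},{q1,q5},{q3,q5},{q3,q6},{q1,q3,q5},{q1,q3,q6}} W13={{q1,q3},{q1,q5},{q1,q3,q5},{q1,q3,q6}} W14={{q2,q3},{q2,q7},{q2,q3,q7}} W15={{q3},{q1,q3},{q2,q3},{q3,q5},{q3,q6},{q3,q7},{q1,q3,q5},{q1,q3,q6},{q2,q3,q7}} W23={{q4},{q1,q4},{q1,q5},{q1,q6},{q2,q4},{q1,q2,q4},{q1,q3,q5},{q1,q3,q6}} W24={{q2,q4},{q2,q6},{q1,q2,q4}} W25={{q3,q5},{q3,q6},{q1,q3,q5},{q1,q3,q6}} W34={{q1,q2},{q2,q4},{q1,q2,q4}} W35={{q1,q3},{q1,q3,q5},{q1,q3,q6}} W45={{q2,q3},{q2,q3,q7}}
  W123={{q1,q5},{q1,q3,q5},{q1,q3,q6}} W125={{q3,q5},{q3,q6},{q1,q3,q5},{q1,q3,q6}} W135={{q1,q3},{q1,q3,q5},{q1,q3,q6}} W145={{q2,q3},{q2,q3,q7}} W234={{q2,q4},{q1,q2,q4}} W235={{q1,q3,q5},{q1,q3,q6}}
  W1235={{q1,q3,q5},{q1,q3,q6}}
C dims 5,10,6,1; δ0: rk 4, SNF 1^4; δ1: rk 5, SNF 1^5; δ2: rk 1, SNF 1^1
Ȟ^0 = (5 − 4) − 0 = 1, so Ȟ^0 ≅ Z
Ȟ^1 = (10 − 5) − 4 = 1, so Ȟ^1 ≅ Z
Ȟ^2 = (6 − 1) − 5 = 0, so Ȟ^2 ≅ 0


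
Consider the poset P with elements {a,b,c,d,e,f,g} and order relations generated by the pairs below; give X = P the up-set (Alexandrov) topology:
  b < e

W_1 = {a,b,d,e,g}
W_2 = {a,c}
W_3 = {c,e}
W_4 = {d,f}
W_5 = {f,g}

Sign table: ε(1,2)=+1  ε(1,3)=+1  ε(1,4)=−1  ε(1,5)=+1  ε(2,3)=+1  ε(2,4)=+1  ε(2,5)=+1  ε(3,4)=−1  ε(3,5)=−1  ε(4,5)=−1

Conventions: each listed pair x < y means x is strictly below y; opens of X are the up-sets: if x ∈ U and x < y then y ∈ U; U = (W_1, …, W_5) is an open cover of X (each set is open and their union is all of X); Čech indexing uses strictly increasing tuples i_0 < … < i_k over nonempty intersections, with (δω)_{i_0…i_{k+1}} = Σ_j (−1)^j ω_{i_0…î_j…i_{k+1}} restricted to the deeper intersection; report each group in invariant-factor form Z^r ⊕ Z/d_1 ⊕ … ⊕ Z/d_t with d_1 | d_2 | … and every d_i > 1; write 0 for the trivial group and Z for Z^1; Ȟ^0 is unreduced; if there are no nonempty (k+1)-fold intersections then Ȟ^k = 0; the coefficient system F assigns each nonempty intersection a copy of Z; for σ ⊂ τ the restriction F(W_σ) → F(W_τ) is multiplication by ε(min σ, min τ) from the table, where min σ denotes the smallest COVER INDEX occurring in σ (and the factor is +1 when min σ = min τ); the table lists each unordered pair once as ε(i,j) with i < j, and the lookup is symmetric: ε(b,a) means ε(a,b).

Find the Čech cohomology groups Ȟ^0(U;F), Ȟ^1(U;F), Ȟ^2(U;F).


Ȟ^0(U;F) ≅ Z, Ȟ^1(U;F) ≅ Z^2 and Ȟ^2(U;F) ≅ 0

nonempty overlaps:
  W12={a} W13={e} W14={d} W15={g} W23={c} W45={f}
C dims 5,6; δ0: rk 4, SNF 1^4
degree 0: 5−4−0 = 1 → Ȟ^0 ≅ Z
degree 1: 6−0−4 = 2 → Ȟ^1 ≅ Z^2
degree 2: 0−0−0 = 0 → Ȟ^2 ≅ 0


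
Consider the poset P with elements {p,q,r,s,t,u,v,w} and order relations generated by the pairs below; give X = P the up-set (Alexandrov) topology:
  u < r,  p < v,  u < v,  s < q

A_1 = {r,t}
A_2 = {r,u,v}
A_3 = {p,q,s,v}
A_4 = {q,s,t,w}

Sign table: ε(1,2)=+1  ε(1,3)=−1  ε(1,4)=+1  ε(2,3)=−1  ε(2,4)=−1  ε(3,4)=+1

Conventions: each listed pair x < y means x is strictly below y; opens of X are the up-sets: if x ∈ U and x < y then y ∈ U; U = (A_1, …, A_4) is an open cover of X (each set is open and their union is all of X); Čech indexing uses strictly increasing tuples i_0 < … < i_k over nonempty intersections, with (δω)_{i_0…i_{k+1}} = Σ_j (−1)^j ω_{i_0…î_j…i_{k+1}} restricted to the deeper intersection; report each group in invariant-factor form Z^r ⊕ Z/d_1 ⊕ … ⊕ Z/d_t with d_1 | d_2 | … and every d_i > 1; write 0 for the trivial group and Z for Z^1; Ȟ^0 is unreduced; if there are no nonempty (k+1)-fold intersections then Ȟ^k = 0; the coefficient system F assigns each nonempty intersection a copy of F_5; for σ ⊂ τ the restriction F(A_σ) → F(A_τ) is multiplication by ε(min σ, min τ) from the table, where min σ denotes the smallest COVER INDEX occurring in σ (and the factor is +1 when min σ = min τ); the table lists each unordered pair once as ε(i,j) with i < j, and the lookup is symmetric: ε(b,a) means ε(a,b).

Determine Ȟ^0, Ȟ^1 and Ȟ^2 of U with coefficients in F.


cover nerve:
  A12={r} A14={t} A23={v} A34={q,s}
C dims 4,4; δ0: rk_F5 4
Ȟ^0: (4−4)−0=0 ⇒ 0
Ȟ^1: (4−0)−4=0 ⇒ 0
Ȟ^2: (0−0)−0=0 ⇒ 0

Ȟ^0 ≅ 0; Ȟ^1 ≅ 0; Ȟ^2 ≅ 0


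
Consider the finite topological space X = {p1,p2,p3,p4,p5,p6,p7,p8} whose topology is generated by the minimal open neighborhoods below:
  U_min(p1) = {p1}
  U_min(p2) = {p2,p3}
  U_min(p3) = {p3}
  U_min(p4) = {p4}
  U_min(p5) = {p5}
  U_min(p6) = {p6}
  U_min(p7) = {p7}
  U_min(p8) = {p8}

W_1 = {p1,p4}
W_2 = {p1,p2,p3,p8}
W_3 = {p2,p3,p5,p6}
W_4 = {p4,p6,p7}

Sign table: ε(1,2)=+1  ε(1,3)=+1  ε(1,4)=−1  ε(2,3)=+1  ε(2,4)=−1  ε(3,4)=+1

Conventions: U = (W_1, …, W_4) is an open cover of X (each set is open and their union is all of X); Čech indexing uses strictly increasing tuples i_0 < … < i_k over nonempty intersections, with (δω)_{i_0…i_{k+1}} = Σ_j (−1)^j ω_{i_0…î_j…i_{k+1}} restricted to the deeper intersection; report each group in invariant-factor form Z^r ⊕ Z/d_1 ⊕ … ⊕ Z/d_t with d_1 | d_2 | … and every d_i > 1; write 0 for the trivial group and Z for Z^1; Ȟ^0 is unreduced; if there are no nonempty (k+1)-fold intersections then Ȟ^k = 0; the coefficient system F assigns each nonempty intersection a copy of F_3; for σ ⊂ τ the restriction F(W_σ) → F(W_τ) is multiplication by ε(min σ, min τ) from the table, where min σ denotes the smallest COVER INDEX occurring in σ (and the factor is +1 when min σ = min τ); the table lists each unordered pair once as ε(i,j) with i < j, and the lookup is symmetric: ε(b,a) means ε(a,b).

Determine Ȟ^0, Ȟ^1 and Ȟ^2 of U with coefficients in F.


Ȟ^0 = 0,  Ȟ^1 = 0,  Ȟ^2 = 0

nonempty overlaps:
  W12={p1} W14={p4} W23={p2,p3} W34={p6}
C dims 4,4; δ0: rk_F3 4
degree 0: 4−4−0 = 0 → Ȟ^0 ≅ 0
degree 1: 4−0−4 = 0 → Ȟ^1 ≅ 0
degree 2: 0−0−0 = 0 → Ȟ^2 ≅ 0


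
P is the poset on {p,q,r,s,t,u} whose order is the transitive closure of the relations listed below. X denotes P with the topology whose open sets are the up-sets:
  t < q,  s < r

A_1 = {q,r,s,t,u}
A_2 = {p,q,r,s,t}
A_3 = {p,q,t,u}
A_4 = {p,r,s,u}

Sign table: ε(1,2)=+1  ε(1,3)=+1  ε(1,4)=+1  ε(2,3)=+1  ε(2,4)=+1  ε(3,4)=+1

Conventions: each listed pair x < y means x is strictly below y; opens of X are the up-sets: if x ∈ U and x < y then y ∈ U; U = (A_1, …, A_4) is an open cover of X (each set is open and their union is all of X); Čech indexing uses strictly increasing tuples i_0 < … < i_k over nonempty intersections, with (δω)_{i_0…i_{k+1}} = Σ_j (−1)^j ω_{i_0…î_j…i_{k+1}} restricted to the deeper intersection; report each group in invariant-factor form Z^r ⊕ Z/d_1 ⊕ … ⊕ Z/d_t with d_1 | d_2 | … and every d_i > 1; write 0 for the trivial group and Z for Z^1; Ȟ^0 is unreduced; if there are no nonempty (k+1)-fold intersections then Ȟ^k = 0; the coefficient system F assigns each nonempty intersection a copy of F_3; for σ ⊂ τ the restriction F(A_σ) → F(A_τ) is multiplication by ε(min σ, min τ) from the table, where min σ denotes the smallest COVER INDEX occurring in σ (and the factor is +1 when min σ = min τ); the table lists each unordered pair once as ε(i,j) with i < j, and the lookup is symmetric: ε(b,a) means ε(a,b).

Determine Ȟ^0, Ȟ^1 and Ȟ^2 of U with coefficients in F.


Ȟ^0(U;F) ≅ Z/3; Ȟ^1(U;F) ≅ 0; Ȟ^2(U;F) ≅ Z/3

nerve of the cover:
  A12={q,r,s,t} A13={q,t,u} A14={r,s,u} A23={p,q,t} A24={p,r,s} A34={p,u}
  A123={q,t} A124={r,s} A134={u} A234={p}
C dims 4,6,4; δ0: rk_F3 3; δ1: rk_F3 3
Ȟ^0 = (4 − 3) − 0 = 1, so Ȟ^0 ≅ Z/3
Ȟ^1 = (6 − 3) − 3 = 0, so Ȟ^1 ≅ 0
Ȟ^2 = (4 − 0) − 3 = 1, so Ȟ^2 ≅ Z/3


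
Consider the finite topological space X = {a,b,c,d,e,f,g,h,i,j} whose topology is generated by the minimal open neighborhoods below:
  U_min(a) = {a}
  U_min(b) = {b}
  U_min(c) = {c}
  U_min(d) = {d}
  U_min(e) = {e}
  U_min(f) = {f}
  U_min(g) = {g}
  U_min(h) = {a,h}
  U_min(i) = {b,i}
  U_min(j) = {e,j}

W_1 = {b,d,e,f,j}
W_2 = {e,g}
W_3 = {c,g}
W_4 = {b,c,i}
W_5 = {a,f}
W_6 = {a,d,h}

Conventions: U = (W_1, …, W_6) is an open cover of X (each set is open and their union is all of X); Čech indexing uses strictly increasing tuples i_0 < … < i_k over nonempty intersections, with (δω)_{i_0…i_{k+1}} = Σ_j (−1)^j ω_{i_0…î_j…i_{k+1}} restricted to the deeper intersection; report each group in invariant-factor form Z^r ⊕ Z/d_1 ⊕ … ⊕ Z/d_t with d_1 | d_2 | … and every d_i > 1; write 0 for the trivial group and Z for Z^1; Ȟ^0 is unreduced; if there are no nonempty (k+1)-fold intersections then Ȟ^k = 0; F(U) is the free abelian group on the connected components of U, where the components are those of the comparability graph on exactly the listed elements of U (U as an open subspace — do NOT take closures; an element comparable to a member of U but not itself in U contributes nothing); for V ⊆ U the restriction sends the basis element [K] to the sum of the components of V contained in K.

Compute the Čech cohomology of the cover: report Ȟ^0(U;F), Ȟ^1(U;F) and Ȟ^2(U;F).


Ȟ^0 = Z^7, Ȟ^1 = 0 and Ȟ^2 = 0

cover nerve:
  W12={e} W14={b} W15={f} W16={d} W23={g} W34={c} W56={a}
components per intersection:
  W1: {b} {d} {e,j} {f}
  W2: {e} {g}
  W3: {c} {g}
  W4: {b,i} {c}
  W5: {a} {f}
  W6: {a,h} {d}
  W12: {e}
  W14: {b}
  W15: {f}
  W16: {d}
  W23: {g}
  W34: {c}
  W56: {a}
C dims 14,7; δ0: rk 7, SNF 1^7
Ȟ^0: (14−7)−0=7 ⇒ Z^7
Ȟ^1: (7−0)−7=0 ⇒ 0
Ȟ^2: (0−0)−0=0 ⇒ 0


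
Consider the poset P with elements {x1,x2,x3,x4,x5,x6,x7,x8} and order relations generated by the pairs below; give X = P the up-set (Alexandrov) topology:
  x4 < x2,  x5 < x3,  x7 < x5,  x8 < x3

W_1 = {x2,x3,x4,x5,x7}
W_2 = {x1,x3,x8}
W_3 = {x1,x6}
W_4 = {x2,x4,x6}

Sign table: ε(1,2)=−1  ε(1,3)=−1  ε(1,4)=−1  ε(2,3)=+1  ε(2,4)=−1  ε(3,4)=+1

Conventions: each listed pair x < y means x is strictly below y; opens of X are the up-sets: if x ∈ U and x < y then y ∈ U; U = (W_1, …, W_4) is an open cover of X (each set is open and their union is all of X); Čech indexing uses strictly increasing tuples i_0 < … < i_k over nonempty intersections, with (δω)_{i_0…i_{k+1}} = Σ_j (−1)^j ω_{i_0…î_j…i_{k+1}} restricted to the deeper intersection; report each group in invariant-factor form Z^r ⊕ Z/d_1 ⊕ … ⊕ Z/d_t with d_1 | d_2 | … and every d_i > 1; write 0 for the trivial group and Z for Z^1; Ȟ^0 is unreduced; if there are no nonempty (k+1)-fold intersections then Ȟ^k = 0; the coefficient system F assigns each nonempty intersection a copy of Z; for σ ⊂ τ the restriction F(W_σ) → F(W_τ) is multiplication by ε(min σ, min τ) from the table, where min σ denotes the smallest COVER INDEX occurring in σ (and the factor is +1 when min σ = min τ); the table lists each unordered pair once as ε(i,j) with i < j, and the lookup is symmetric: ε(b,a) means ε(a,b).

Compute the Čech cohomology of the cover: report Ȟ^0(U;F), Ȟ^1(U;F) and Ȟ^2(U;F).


nerve simplices:
  W12={x3} W14={x2,x4} W23={x1} W34={x6}
C dims 4,4; δ0: rk 3, SNF 1^3
degree 0: 4−3−0 = 1 → Ȟ^0 ≅ Z
degree 1: 4−0−3 = 1 → Ȟ^1 ≅ Z
degree 2: 0−0−0 = 0 → Ȟ^2 ≅ 0

Ȟ^0 ≅ Z; Ȟ^1 ≅ Z; Ȟ^2 ≅ 0


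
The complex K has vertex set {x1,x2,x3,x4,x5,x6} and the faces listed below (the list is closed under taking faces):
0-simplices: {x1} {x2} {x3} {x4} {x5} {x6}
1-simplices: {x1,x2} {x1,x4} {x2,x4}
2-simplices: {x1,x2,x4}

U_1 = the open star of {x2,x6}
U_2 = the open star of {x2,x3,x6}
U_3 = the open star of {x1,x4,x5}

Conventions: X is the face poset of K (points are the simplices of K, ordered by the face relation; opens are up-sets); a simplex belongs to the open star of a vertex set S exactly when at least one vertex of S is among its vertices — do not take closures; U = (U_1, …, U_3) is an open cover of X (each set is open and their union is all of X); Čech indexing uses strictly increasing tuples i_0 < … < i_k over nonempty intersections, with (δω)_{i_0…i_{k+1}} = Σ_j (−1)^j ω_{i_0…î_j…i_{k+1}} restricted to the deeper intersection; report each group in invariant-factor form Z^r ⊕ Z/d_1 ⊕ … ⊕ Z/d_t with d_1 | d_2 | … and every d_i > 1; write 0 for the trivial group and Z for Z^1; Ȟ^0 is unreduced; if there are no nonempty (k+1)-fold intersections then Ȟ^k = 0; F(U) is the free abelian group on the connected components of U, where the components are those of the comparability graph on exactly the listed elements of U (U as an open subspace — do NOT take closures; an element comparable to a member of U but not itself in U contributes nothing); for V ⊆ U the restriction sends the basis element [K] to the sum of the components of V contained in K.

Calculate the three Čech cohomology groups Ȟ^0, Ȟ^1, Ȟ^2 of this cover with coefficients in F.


Ȟ^0 = Z^4, Ȟ^1 = 0, Ȟ^2 = 0

cover nerve:
  U1={{x2},{x6},{x1,x2},{x2,x4},{x1,x2,x4}} U2={{x2},{x3},{x6},{x1,x2},{x2,x4},{x1,x2,x4}} U3={{x1},{x4},{x5},{x1,x2},{x1,x4},{x2,x4},{x1,x2,x4}}
  U12={{x2},{x6},{x1,x2},{x2,x4},{x1,x2,x4}} U13={{x1,x2},{x2,x4},{x1,x2,x4}} U23={{x1,x2},{x2,x4},{x1,x2,x4}}
  U123={{x1,x2},{x2,x4},{x1,x2,x4}}
components per intersection:
  U1: {{x2},{x1,x2},{x2,x4},{x1,x2,x4}} {{x6}}
  U2: {{x2},{x1,x2},{x2,x4},{x1,x2,x4}} {{x3}} {{x6}}
  U3: {{x1},{x4},{x1,x2},{x1,x4},{x2,x4},{x1,x2,x4}} {{x5}}
  U12: {{x2},{x1,x2},{x2,x4},{x1,x2,x4}} {{x6}}
  U13: {{x1,x2},{x2,x4},{x1,x2,x4}}
  U23: {{x1,x2},{x2,x4},{x1,x2,x4}}
  U123: {{x1,x2},{x2,x4},{x1,x2,x4}}
C dims 7,4,1; δ0: rk 3, SNF 1^3; δ1: rk 1, SNF 1^1
Ȟ^0: (7−3)−0=4 ⇒ Z^4
Ȟ^1: (4−1)−3=0 ⇒ 0
Ȟ^2: (1−0)−1=0 ⇒ 0


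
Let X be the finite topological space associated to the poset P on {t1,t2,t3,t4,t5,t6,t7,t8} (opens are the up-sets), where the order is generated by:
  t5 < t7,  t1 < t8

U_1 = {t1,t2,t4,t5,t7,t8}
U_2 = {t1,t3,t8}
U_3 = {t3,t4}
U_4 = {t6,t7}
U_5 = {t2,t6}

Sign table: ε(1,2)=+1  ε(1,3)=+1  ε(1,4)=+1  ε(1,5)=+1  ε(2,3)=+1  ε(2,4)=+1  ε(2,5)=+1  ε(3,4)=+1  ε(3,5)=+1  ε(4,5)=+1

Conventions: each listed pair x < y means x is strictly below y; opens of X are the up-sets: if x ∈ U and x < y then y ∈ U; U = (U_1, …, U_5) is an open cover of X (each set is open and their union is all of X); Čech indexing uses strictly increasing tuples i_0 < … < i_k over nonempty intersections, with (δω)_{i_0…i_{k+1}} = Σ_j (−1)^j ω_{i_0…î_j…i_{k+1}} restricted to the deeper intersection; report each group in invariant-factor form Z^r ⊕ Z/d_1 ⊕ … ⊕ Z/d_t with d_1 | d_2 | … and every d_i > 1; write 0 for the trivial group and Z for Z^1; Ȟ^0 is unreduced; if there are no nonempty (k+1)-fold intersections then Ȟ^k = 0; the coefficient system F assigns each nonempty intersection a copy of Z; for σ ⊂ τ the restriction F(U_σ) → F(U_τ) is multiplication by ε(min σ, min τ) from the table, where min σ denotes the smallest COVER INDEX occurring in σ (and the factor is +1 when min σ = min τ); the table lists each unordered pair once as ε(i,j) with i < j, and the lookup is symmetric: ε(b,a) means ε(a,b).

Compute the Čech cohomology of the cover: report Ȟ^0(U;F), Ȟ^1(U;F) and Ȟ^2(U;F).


intersection data:
  U12={t1,t8} U13={t4} U14={t7} U15={t2} U23={t3} U45={t6}
C dims 5,6; δ0: rk 4, SNF 1^4
Ȟ^0 = (5 − 4) − 0 = 1, so Ȟ^0 ≅ Z
Ȟ^1 = (6 − 0) − 4 = 2, so Ȟ^1 ≅ Z^2
Ȟ^2 = (0 − 0) − 0 = 0, so Ȟ^2 ≅ 0

Ȟ^0 ≅ Z,  Ȟ^1 ≅ Z^2,  Ȟ^2 ≅ 0


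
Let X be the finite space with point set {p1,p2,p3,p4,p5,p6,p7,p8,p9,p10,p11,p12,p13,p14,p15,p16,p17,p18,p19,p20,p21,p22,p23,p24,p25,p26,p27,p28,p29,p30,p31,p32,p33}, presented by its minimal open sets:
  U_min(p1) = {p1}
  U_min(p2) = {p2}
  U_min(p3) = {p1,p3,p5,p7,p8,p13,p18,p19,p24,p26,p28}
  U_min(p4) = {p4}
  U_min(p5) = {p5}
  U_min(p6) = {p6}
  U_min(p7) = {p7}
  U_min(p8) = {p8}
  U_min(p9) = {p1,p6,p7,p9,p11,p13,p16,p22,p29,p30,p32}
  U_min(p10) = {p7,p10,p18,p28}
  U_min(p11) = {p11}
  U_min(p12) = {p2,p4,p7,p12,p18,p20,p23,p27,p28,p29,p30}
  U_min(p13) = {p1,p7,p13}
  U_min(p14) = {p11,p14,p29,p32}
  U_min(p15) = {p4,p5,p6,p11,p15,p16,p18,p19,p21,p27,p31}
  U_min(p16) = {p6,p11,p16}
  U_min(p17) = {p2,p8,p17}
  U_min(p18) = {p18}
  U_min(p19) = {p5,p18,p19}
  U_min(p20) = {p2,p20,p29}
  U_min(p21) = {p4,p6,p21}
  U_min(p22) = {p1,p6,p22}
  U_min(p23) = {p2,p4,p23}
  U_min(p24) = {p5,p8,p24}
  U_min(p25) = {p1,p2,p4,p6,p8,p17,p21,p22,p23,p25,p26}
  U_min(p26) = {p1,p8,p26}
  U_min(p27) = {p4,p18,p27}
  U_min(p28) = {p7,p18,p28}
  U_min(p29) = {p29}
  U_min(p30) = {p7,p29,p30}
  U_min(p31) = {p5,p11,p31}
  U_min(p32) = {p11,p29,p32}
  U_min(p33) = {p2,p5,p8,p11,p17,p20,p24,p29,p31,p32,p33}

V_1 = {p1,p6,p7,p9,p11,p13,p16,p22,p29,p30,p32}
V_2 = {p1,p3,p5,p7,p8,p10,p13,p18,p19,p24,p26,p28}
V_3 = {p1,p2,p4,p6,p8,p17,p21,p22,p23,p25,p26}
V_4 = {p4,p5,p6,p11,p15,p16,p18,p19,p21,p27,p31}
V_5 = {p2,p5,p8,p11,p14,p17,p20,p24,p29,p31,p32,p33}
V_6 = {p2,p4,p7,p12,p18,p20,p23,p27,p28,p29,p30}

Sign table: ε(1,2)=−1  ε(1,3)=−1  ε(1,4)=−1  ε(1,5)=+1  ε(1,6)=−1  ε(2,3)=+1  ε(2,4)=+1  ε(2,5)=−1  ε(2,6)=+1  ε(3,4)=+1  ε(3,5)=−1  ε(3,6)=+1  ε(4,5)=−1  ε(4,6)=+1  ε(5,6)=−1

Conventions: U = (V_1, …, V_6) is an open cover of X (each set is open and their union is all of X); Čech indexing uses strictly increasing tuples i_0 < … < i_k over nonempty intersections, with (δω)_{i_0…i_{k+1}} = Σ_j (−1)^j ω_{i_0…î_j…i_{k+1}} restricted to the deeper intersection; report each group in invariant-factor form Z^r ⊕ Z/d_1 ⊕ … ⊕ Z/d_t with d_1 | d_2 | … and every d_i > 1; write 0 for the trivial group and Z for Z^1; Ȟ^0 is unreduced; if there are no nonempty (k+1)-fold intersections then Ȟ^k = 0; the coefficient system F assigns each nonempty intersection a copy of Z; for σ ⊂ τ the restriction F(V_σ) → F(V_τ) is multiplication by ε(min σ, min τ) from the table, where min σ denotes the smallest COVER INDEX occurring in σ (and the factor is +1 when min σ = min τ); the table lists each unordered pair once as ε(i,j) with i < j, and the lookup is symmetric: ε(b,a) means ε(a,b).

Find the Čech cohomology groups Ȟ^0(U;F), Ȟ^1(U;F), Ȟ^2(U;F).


Ȟ^0 = Z; Ȟ^1 = 0; Ȟ^2 = Z/2

intersection data:
  V12={p1,p7,p13} V13={p1,p6,p22} V14={p6,p11,p16} V15={p11,p29,p32} V16={p7,p29,p30} V23={p1,p8,p26} V24={p5,p18,p19} V25={p5,p8,p24} V26={p7,p18,p28} V34={p4,p6,p21} V35={p2,p8,p17} V36={p2,p4,p23} V45={p5,p11,p31} V46={p4,p18,p27} V56={p2,p20,p29}
  V123={p1} V126={p7} V134={p6} V145={p11} V156={p29} V235={p8} V245={p5} V246={p18} V346={p4} V356={p2}
C dims 6,15,10; δ0: rk 5, SNF 1^5; δ1: rk 10, SNF 1^9·2
Ȟ^0 = (6 − 5) − 0 = 1, so Ȟ^0 ≅ Z
Ȟ^1 = (15 − 10) − 5 = 0, so Ȟ^1 ≅ 0
Ȟ^2 = (10 − 0) − 10 = 0 plus torsion [2], so Ȟ^2 ≅ Z/2


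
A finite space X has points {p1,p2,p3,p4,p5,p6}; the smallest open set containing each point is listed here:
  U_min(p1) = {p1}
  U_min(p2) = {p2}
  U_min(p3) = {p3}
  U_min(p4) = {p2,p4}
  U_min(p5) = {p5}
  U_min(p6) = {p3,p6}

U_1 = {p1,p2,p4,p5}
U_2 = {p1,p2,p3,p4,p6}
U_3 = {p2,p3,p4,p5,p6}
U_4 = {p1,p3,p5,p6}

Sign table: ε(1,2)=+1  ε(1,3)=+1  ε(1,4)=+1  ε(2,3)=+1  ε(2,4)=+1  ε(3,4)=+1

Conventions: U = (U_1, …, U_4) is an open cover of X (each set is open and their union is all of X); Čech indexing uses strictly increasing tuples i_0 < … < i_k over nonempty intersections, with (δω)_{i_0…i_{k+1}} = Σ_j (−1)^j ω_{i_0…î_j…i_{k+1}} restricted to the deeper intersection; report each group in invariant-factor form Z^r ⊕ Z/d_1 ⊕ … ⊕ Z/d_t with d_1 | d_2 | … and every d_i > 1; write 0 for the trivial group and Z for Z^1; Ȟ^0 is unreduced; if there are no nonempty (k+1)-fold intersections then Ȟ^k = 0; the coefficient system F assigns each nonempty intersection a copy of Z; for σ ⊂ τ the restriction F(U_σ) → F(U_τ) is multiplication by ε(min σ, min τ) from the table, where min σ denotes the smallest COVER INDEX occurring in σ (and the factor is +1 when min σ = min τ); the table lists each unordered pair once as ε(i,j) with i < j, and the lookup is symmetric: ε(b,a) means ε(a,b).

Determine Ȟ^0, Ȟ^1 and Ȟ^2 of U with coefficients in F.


Ȟ^0(U;F) ≅ Z; Ȟ^1(U;F) ≅ 0; Ȟ^2(U;F) ≅ Z

cover nerve:
  U12={p1,p2,p4} U13={p2,p4,p5} U14={p1,p5} U23={p2,p3,p4,p6} U24={p1,p3,p6} U34={p3,p5,p6}
  U123={p2,p4} U124={p1} U134={p5} U234={p3,p6}
C dims 4,6,4; δ0: rk 3, SNF 1^3; δ1: rk 3, SNF 1^3
Ȟ^0: (4−3)−0=1 ⇒ Z
Ȟ^1: (6−3)−3=0 ⇒ 0
Ȟ^2: (4−0)−3=1 ⇒ Z


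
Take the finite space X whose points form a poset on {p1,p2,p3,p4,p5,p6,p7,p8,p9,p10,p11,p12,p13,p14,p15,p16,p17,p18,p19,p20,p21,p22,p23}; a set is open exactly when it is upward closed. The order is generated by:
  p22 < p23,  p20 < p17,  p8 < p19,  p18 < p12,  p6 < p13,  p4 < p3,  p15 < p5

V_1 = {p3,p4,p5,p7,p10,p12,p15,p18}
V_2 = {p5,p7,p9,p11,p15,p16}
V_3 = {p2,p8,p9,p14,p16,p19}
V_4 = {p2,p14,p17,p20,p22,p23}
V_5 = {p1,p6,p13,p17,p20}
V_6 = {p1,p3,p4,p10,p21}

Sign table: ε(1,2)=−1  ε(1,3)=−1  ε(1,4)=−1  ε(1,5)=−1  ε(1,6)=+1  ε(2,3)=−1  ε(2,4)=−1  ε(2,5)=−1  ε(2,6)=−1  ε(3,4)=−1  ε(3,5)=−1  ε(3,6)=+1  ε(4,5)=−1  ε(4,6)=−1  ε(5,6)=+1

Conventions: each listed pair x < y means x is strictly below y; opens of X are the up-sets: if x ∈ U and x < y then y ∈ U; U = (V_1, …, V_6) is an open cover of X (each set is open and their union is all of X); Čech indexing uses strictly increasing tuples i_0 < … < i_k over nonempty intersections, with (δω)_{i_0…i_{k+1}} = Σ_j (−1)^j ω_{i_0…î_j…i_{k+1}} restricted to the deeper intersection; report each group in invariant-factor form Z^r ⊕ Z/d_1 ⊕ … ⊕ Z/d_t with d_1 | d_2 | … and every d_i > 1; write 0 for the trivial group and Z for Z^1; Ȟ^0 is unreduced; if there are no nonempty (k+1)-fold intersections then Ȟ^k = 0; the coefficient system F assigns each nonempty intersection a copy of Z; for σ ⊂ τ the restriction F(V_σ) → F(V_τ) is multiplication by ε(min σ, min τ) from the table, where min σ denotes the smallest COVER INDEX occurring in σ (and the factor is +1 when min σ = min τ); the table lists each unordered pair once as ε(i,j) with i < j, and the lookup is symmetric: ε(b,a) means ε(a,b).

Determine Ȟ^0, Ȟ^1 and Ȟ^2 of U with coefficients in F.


Ȟ^0(U;F) ≅ Z,  Ȟ^1(U;F) ≅ Z,  Ȟ^2(U;F) ≅ 0

intersection data:
  V12={p5,p7,p15} V16={p3,p4,p10} V23={p9,p16} V34={p2,p14} V45={p17,p20} V56={p1}
C dims 6,6; δ0: rk 5, SNF 1^5
Ȟ^0 = (6 − 5) − 0 = 1, so Ȟ^0 ≅ Z
Ȟ^1 = (6 − 0) − 5 = 1, so Ȟ^1 ≅ Z
Ȟ^2 = (0 − 0) − 0 = 0, so Ȟ^2 ≅ 0


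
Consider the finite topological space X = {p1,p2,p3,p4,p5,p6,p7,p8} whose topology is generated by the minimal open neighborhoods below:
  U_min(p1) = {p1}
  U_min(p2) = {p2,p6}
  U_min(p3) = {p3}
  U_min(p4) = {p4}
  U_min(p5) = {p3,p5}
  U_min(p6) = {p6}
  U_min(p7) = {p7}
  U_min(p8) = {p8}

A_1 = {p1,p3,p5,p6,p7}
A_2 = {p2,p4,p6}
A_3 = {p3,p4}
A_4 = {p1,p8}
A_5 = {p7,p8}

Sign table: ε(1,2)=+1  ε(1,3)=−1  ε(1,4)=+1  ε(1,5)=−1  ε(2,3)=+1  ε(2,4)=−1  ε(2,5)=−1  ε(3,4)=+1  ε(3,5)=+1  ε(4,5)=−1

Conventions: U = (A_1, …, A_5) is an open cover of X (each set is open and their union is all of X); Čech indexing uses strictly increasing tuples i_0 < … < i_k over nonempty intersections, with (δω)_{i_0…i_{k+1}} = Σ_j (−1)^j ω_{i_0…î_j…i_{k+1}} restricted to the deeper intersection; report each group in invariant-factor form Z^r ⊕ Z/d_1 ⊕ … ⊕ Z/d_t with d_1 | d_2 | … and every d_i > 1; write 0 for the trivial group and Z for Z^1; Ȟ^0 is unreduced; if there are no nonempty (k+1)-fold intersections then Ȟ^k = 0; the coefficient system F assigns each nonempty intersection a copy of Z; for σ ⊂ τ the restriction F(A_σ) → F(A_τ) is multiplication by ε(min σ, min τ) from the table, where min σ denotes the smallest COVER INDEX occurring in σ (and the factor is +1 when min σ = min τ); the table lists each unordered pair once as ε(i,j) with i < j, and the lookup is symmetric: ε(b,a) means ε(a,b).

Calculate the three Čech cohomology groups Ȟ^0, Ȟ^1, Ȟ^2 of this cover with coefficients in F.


Ȟ^0 ≅ 0, Ȟ^1 ≅ Z ⊕ Z/2 and Ȟ^2 ≅ 0

nerve of the cover:
  A12={p6} A13={p3} A14={p1} A15={p7} A23={p4} A45={p8}
C dims 5,6; δ0: rk 5, SNF 1^4·2
Ȟ^0 = (5 − 5) − 0 = 0, so Ȟ^0 ≅ 0
Ȟ^1 = (6 − 0) − 5 = 1 plus torsion [2], so Ȟ^1 ≅ Z ⊕ Z/2
Ȟ^2 = (0 − 0) − 0 = 0, so Ȟ^2 ≅ 0


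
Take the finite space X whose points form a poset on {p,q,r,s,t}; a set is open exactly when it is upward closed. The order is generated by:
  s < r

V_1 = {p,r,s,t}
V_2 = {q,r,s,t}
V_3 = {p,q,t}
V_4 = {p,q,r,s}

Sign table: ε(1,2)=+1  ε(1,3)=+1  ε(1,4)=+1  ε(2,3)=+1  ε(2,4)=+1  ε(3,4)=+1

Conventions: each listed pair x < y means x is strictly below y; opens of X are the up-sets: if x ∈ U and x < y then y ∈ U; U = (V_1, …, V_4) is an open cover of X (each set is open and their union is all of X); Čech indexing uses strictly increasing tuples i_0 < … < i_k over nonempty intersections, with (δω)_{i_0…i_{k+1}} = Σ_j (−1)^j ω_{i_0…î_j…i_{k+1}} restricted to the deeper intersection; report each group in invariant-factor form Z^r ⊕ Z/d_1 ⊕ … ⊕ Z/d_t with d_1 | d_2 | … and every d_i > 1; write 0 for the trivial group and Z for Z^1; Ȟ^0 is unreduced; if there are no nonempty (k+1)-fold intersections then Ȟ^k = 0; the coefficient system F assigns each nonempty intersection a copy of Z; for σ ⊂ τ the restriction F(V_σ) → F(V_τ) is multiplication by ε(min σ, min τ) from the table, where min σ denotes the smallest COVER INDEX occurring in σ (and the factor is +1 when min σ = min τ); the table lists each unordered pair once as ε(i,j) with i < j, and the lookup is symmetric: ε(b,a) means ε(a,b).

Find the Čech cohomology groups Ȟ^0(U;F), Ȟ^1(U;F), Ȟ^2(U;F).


Ȟ^0(U;F) ≅ Z, Ȟ^1(U;F) ≅ 0, Ȟ^2(U;F) ≅ Z

intersection data:
  V12={r,s,t} V13={p,t} V14={p,r,s} V23={q,t} V24={q,r,s} V34={p,q}
  V123={t} V124={r,s} V134={p} V234={q}
C dims 4,6,4; δ0: rk 3, SNF 1^3; δ1: rk 3, SNF 1^3
Ȟ^0 = (4 − 3) − 0 = 1, so Ȟ^0 ≅ Z
Ȟ^1 = (6 − 3) − 3 = 0, so Ȟ^1 ≅ 0
Ȟ^2 = (4 − 0) − 3 = 1, so Ȟ^2 ≅ Z
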